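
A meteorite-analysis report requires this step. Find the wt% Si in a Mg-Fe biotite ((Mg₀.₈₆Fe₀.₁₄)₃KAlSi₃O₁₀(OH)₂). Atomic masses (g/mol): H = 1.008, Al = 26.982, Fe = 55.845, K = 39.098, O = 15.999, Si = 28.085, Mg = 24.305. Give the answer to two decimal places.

M((Mg₀.₈₆Fe₀.₁₄)₃KAlSi₃O₁₀(OH)₂) = 430.501 g/mol.
Si contributes 3 × 28.085 = 84.255 g per mole.
84.255/430.501 = 0.1957 → 19.57%.

19.57 weight percent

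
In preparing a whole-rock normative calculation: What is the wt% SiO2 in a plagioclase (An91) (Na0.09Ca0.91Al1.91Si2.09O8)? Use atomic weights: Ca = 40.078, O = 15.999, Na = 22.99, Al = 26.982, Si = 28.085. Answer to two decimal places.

M(Na0.09Ca0.91Al1.91Si2.09O8) = 276.765 g/mol; M(SiO2) = 60.083 g/mol.
Moles SiO2 per formula unit = 2.09 Si ÷ 1 = 2.0900.
SiO2 fraction = (2.0900 × 60.083) / 276.765 = 125.573/276.765 = 0.4537.

45.37 wt%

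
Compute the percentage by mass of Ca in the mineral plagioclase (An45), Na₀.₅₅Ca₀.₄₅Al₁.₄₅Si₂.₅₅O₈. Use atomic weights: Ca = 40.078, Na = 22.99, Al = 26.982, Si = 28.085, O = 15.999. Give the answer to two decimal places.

6.69 weight percent

Molar mass of Na₀.₅₅Ca₀.₄₅Al₁.₄₅Si₂.₅₅O₈: 0.55·22.99 + 0.45·40.078 + 1.45·26.982 + 2.55·28.085 + 8·15.999 = 269.412 g/mol.
Mass of Ca per formula unit: 0.45 × 40.078 = 18.035 g.
Weight fraction Ca = 18.035 / 269.412 = 0.0669.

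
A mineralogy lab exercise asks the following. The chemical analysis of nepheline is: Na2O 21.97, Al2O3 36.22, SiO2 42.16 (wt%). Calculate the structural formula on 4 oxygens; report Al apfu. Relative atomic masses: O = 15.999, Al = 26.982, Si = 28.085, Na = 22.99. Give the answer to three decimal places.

21.97 wt% Na2O ÷ 61.979 g/mol = 0.35447 mol, giving 0.70894 Na and 0.35447 O.
36.22 wt% Al2O3 ÷ 101.961 g/mol = 0.35523 mol, giving 0.71046 Al and 1.06569 O.
42.16 wt% SiO2 ÷ 60.083 g/mol = 0.70170 mol, giving 0.70170 Si and 1.40340 O.
Oxygen sums to 2.82356; scaling by 4/2.82356 = 1.41665 puts the formula on 4 O.
Al: 0.71046 × 1.41665 = 1.006 atoms per formula unit.

1.006 Al apfu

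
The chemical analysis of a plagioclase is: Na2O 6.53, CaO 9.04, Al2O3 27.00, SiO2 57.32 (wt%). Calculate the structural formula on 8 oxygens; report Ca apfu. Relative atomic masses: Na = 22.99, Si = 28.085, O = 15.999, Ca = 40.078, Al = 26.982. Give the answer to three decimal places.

0.434 Ca apfu

Na2O: 6.53/61.979 = 0.10536 mol → 0.21072 mol Na, 0.10536 mol O.
CaO: 9.04/56.077 = 0.16121 mol → 0.16121 mol Ca, 0.16121 mol O.
Al2O3: 27.00/101.961 = 0.26481 mol → 0.52962 mol Al, 0.79443 mol O.
SiO2: 57.32/60.083 = 0.95401 mol → 0.95401 mol Si, 1.90802 mol O.
Total oxygen = 2.96902 mol. Normalization factor = 8/2.96902 = 2.69449.
Ca per 8 O = 0.16121 × 2.69449 = 0.434.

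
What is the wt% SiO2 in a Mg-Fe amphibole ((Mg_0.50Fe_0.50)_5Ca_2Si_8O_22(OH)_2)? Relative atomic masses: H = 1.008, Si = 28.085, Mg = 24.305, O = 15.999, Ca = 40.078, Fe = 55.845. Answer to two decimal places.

Molar mass of (Mg_0.50Fe_0.50)_5Ca_2Si_8O_22(OH)_2 = 2.50·24.305 + 2.50·55.845 + 2·40.078 + 8·28.085 + 24·15.999 + 2·1.008 = 891.203 g/mol.
Each formula unit contains 8 Si, equivalent to 8/1 = 8.0000 mol SiO2.
M(SiO2) = 1×28.085 + 2×15.999 = 60.083 g/mol.
Mass of SiO2 per formula unit = 8.0000 × 60.083 = 480.664 g.
SiO2 wt% = 480.664 / 891.203 × 100 = 53.93%.

53.93 wt%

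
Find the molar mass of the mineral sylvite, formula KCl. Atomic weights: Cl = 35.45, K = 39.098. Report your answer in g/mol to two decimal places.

74.55 g/mol

K: 1 × 39.098 = 39.0980
Cl: 1 × 35.45 = 35.4500
Summing the contributions gives the formula mass.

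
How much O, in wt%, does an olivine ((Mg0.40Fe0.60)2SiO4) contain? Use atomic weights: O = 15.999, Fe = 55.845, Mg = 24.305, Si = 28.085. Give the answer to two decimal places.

35.84 wt%

Formula mass = 0.80·24.305 + 1.20·55.845 + 1·28.085 + 4·15.999 = 178.539 g/mol, of which 63.996 g is O.
So O makes up 63.996/178.539 = 0.3584 of the mass, i.e. 35.84%.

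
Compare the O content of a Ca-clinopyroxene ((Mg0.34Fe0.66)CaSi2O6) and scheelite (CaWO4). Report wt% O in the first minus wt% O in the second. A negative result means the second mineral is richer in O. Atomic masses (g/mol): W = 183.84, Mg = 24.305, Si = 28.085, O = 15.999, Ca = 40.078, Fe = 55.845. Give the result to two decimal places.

18.21 percentage points

First mineral: 95.994 g O in 237.363 g formula = 40.44 wt% O.
Second mineral: 63.996 g O in 287.914 g formula = 22.23 wt% O.
40.44% − 22.23% gives a difference of 18.21 percentage points.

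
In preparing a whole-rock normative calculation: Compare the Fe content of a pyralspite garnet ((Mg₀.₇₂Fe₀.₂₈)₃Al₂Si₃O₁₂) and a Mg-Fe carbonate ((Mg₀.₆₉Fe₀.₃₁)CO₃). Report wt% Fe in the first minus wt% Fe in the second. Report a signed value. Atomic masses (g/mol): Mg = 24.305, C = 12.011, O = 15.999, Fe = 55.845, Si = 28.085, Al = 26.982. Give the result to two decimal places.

-7.48 percentage points

First mineral: 46.910 g Fe in 429.616 g formula = 10.92 wt% Fe.
Second mineral: 17.312 g Fe in 94.090 g formula = 18.40 wt% Fe.
10.92% − 18.40% gives a difference of -7.48 percentage points.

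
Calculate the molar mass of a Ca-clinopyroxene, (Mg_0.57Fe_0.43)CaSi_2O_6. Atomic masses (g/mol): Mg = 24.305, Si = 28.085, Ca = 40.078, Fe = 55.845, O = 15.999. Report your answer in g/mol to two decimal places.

M = 0.57*24.305 + 0.43*55.845 + 1*40.078 + 2*28.085 + 6*15.999

230.11 g/mol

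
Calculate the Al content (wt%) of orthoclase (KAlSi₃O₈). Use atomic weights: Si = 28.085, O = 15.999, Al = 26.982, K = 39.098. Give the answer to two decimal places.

Molar mass of KAlSi₃O₈: 1·39.098 + 1·26.982 + 3·28.085 + 8·15.999 = 278.327 g/mol.
Mass of Al per formula unit: 1 × 26.982 = 26.982 g.
Weight fraction Al = 26.982 / 278.327 = 0.0969.

9.69 wt%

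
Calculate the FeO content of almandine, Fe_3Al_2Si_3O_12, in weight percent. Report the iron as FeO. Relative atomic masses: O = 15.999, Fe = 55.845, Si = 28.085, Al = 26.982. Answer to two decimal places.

43.30 wt%

Formula mass = 497.742 g/mol.
3 Fe → 3.0000 mol FeO per formula unit; M(FeO) = 71.844, so FeO mass = 215.532 g.
215.532/497.742 × 100 = 43.30 wt%.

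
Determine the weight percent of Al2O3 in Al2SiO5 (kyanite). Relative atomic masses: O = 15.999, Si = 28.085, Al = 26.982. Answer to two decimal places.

Molar mass of Al2SiO5 = 2*26.982 + 1*28.085 + 5*15.999 = 162.044 g/mol.
Each formula unit contains 2 Al, equivalent to 2/2 = 1.0000 mol Al2O3.
M(Al2O3) = 2×26.982 + 3×15.999 = 101.961 g/mol.
Mass of Al2O3 per formula unit = 1.0000 × 101.961 = 101.961 g.
Al2O3 wt% = 101.961 / 162.044 × 100 = 62.92%.

62.92 wt%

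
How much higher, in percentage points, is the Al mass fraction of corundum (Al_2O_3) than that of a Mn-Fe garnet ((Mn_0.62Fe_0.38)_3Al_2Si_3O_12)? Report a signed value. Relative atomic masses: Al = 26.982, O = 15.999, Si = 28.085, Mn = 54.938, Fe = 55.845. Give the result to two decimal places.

Al in Al_2O_3: molar mass 101.961 g/mol; 2×26.982 = 53.964 g → 52.93 wt%.
Al in (Mn_0.62Fe_0.38)_3Al_2Si_3O_12: molar mass 496.055 g/mol; 2×26.982 = 53.964 g → 10.88 wt%.
Difference = 52.93 − 10.88 = 42.05 percentage points.

42.05 percentage points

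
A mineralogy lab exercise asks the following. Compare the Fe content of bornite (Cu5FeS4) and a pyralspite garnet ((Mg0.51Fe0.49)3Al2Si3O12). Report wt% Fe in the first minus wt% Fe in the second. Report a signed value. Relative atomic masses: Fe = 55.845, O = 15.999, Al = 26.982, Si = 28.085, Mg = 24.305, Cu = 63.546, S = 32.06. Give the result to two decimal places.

First mineral: 55.845 g Fe in 501.815 g formula = 11.13 wt% Fe.
Second mineral: 82.092 g Fe in 449.486 g formula = 18.26 wt% Fe.
11.13% − 18.26% gives a difference of -7.13 percentage points.

-7.13 percentage points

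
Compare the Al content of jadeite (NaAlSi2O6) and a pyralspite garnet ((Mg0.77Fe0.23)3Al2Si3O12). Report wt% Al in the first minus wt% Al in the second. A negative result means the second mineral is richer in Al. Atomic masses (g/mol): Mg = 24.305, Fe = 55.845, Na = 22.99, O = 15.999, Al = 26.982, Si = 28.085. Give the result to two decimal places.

0.65 percentage points

M(NaAlSi2O6) = 202.136 g/mol, so wt% Al = 26.982/202.136 × 100 = 13.35%.
M((Mg0.77Fe0.23)3Al2Si3O12) = 424.885 g/mol, so wt% Al = 53.964/424.885 × 100 = 12.70%.
13.35 − 12.70 = 0.65 pp.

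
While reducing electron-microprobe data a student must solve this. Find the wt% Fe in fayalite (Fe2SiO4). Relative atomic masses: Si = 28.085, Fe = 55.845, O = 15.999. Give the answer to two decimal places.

54.81 wt%

M(Fe2SiO4) = 203.771 g/mol.
Fe contributes 2 × 55.845 = 111.690 g per mole.
111.690/203.771 = 0.5481 → 54.81%.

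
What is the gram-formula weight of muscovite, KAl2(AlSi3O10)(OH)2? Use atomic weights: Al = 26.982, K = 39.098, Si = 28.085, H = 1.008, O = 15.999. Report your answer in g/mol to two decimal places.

398.30 g/mol

K: 1 × 39.098 = 39.0980
Al: 3 × 26.982 = 80.9460
Si: 3 × 28.085 = 84.2550
O: 12 × 15.999 = 191.9880
H: 2 × 1.008 = 2.0160
Summing the contributions gives the formula mass.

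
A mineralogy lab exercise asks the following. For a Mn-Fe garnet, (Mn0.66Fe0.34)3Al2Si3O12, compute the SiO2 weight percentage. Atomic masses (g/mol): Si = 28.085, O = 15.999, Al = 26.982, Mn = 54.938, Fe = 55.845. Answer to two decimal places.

36.34 wt%

Formula mass = 495.946 g/mol.
3 Si → 3.0000 mol SiO2 per formula unit; M(SiO2) = 60.083, so SiO2 mass = 180.249 g.
180.249/495.946 × 100 = 36.34 wt%.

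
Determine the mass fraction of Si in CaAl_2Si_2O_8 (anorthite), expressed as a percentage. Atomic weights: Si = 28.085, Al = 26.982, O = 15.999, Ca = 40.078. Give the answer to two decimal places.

Molar mass of CaAl_2Si_2O_8: 1·40.078 + 2·26.982 + 2·28.085 + 8·15.999 = 278.204 g/mol.
Mass of Si per formula unit: 2 × 28.085 = 56.170 g.
Weight fraction Si = 56.170 / 278.204 = 0.2019.

20.19 mass %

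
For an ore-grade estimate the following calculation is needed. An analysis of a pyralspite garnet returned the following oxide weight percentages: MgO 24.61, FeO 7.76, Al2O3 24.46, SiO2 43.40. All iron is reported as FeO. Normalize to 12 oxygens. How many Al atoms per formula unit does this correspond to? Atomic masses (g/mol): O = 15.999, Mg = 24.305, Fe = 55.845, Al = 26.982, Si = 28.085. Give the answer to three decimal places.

1.997 Al apfu

MgO (M=40.304): mol = 0.61061; Mg = 0.61061, O = 0.61061.
FeO (M=71.844): mol = 0.10801; Fe = 0.10801, O = 0.10801.
Al2O3 (M=101.961): mol = 0.23990; Al = 0.47980, O = 0.71970.
SiO2 (M=60.083): mol = 0.72233; Si = 0.72233, O = 1.44466.
ΣO = 2.88298; factor = 12/ΣO = 4.16236.
Al apfu = 0.47980 × 4.16236 = 1.997.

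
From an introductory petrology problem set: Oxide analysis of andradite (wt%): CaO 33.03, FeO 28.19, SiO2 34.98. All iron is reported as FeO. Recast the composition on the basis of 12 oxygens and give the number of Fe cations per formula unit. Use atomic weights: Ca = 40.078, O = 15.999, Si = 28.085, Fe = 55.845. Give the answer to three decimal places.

2.194 Fe apfu

33.03 wt% CaO ÷ 56.077 g/mol = 0.58901 mol, giving 0.58901 Ca and 0.58901 O.
28.19 wt% FeO ÷ 71.844 g/mol = 0.39238 mol, giving 0.39238 Fe and 0.39238 O.
34.98 wt% SiO2 ÷ 60.083 g/mol = 0.58219 mol, giving 0.58219 Si and 1.16438 O.
Oxygen sums to 2.14577; scaling by 12/2.14577 = 5.59240 puts the formula on 12 O.
Fe: 0.39238 × 5.59240 = 2.194 atoms per formula unit.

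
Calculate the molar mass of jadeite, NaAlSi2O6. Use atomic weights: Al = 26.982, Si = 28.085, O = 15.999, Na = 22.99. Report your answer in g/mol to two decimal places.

202.14 g/mol

Na: 1 × 22.99 = 22.9900
Al: 1 × 26.982 = 26.9820
Si: 2 × 28.085 = 56.1700
O: 6 × 15.999 = 95.9940
Summing the contributions gives the formula mass.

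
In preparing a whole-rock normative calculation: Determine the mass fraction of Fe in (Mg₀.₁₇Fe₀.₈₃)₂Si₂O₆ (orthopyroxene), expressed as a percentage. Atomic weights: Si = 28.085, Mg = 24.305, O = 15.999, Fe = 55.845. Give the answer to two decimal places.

36.62 mass %

M((Mg₀.₁₇Fe₀.₈₃)₂Si₂O₆) = 253.130 g/mol.
Fe contributes 1.66 × 55.845 = 92.703 g per mole.
92.703/253.130 = 0.3662 → 36.62%.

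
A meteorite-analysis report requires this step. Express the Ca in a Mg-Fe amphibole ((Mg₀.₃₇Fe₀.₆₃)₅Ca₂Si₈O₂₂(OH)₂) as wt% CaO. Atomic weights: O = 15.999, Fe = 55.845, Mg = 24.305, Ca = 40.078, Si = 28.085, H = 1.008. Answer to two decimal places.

M((Mg₀.₃₇Fe₀.₆₃)₅Ca₂Si₈O₂₂(OH)₂) = 911.704 g/mol; M(CaO) = 56.077 g/mol.
Moles CaO per formula unit = 2 Ca ÷ 1 = 2.0000.
CaO fraction = (2.0000 × 56.077) / 911.704 = 112.154/911.704 = 0.1230.

12.30 wt%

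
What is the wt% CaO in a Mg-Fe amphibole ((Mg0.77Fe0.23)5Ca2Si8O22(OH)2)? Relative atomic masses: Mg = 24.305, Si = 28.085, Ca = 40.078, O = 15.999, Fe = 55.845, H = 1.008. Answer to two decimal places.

M((Mg0.77Fe0.23)5Ca2Si8O22(OH)2) = 848.624 g/mol; M(CaO) = 56.077 g/mol.
Moles CaO per formula unit = 2 Ca ÷ 1 = 2.0000.
CaO fraction = (2.0000 × 56.077) / 848.624 = 112.154/848.624 = 0.1322.

13.22 wt%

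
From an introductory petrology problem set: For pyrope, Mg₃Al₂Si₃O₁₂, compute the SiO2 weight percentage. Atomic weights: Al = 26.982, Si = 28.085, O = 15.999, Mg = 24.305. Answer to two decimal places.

Formula mass = 403.122 g/mol.
3 Si → 3.0000 mol SiO2 per formula unit; M(SiO2) = 60.083, so SiO2 mass = 180.249 g.
180.249/403.122 × 100 = 44.71 wt%.

44.71 wt%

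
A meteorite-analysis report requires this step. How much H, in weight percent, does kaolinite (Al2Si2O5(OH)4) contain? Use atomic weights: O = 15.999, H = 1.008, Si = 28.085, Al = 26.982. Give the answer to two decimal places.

Molar mass of Al2Si2O5(OH)4: 2*26.982 + 2*28.085 + 9*15.999 + 4*1.008 = 258.157 g/mol.
Mass of H per formula unit: 4 × 1.008 = 4.032 g.
Weight fraction H = 4.032 / 258.157 = 0.0156.

1.56 weight percent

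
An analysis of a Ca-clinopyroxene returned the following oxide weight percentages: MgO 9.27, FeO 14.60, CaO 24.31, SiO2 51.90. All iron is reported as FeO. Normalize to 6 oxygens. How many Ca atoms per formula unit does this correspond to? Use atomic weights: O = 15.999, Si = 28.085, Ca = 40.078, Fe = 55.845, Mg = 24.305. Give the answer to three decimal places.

MgO (M=40.304): mol = 0.23000; Mg = 0.23000, O = 0.23000.
FeO (M=71.844): mol = 0.20322; Fe = 0.20322, O = 0.20322.
CaO (M=56.077): mol = 0.43351; Ca = 0.43351, O = 0.43351.
SiO2 (M=60.083): mol = 0.86381; Si = 0.86381, O = 1.72762.
ΣO = 2.59435; factor = 6/ΣO = 2.31272.
Ca apfu = 0.43351 × 2.31272 = 1.003.

1.003 Ca apfu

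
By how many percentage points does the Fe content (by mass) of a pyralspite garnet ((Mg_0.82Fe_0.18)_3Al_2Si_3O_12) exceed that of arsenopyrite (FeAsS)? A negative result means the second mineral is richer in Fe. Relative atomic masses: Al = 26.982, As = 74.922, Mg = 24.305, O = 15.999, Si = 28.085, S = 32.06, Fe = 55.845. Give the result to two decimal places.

-27.12 percentage points

M((Mg_0.82Fe_0.18)_3Al_2Si_3O_12) = 420.154 g/mol, so wt% Fe = 30.156/420.154 × 100 = 7.18%.
M(FeAsS) = 162.827 g/mol, so wt% Fe = 55.845/162.827 × 100 = 34.30%.
7.18 − 34.30 = -27.12 pp.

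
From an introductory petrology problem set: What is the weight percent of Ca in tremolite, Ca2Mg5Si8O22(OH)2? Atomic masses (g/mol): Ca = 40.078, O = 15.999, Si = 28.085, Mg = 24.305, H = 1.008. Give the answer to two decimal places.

9.87 wt%

Molar mass of Ca2Mg5Si8O22(OH)2: 2·40.078 + 5·24.305 + 8·28.085 + 24·15.999 + 2·1.008 = 812.353 g/mol.
Mass of Ca per formula unit: 2 × 40.078 = 80.156 g.
Weight fraction Ca = 80.156 / 812.353 = 0.0987.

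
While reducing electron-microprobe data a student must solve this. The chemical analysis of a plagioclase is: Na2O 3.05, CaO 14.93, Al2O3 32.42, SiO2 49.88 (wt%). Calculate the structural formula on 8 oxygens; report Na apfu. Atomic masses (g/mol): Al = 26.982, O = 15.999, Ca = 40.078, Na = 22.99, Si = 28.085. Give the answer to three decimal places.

3.05 wt% Na2O ÷ 61.979 g/mol = 0.04921 mol, giving 0.09842 Na and 0.04921 O.
14.93 wt% CaO ÷ 56.077 g/mol = 0.26624 mol, giving 0.26624 Ca and 0.26624 O.
32.42 wt% Al2O3 ÷ 101.961 g/mol = 0.31796 mol, giving 0.63592 Al and 0.95388 O.
49.88 wt% SiO2 ÷ 60.083 g/mol = 0.83018 mol, giving 0.83018 Si and 1.66036 O.
Oxygen sums to 2.92969; scaling by 8/2.92969 = 2.73066 puts the formula on 8 O.
Na: 0.09842 × 2.73066 = 0.269 atoms per formula unit.

0.269 Na apfu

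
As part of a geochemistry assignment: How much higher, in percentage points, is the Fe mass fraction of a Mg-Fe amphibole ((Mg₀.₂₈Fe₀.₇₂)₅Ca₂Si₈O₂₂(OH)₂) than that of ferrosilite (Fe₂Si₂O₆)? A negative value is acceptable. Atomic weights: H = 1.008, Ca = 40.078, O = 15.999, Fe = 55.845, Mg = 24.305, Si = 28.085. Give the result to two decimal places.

First mineral: 201.042 g Fe in 925.897 g formula = 21.71 wt% Fe.
Second mineral: 111.690 g Fe in 263.854 g formula = 42.33 wt% Fe.
21.71% − 42.33% gives a difference of -20.62 percentage points.

-20.62 percentage points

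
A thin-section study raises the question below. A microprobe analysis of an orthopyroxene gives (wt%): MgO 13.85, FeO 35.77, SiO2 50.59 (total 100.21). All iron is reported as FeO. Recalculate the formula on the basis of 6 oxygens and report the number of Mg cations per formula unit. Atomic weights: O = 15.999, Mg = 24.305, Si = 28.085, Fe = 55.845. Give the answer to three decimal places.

13.85 wt% MgO ÷ 40.304 g/mol = 0.34364 mol, giving 0.34364 Mg and 0.34364 O.
35.77 wt% FeO ÷ 71.844 g/mol = 0.49788 mol, giving 0.49788 Fe and 0.49788 O.
50.59 wt% SiO2 ÷ 60.083 g/mol = 0.84200 mol, giving 0.84200 Si and 1.68400 O.
Oxygen sums to 2.52552; scaling by 6/2.52552 = 2.37575 puts the formula on 6 O.
Mg: 0.34364 × 2.37575 = 0.816 atoms per formula unit.

0.816 Mg apfu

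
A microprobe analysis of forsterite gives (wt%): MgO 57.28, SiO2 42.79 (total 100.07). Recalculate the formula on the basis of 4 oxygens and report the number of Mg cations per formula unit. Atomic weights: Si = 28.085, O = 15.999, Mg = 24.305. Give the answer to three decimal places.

MgO: 57.28/40.304 = 1.42120 mol → 1.42120 mol Mg, 1.42120 mol O.
SiO2: 42.79/60.083 = 0.71218 mol → 0.71218 mol Si, 1.42436 mol O.
Total oxygen = 2.84556 mol. Normalization factor = 4/2.84556 = 1.40570.
Mg per 4 O = 1.42120 × 1.40570 = 1.998.

1.998 Mg apfu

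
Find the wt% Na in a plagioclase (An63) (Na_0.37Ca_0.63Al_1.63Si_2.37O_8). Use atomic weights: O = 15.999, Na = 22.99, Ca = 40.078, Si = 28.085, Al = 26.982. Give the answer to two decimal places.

3.12 weight percent

Formula mass = 0.37×22.99 + 0.63×40.078 + 1.63×26.982 + 2.37×28.085 + 8×15.999 = 272.290 g/mol, of which 8.506 g is Na.
So Na makes up 8.506/272.290 = 0.0312 of the mass, i.e. 3.12%.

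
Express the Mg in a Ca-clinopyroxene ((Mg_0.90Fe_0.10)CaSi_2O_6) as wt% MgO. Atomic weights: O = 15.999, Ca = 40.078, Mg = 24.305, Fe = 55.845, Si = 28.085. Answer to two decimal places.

16.51 wt%

Molar mass of (Mg_0.90Fe_0.10)CaSi_2O_6 = 0.90×24.305 + 0.10×55.845 + 1×40.078 + 2×28.085 + 6×15.999 = 219.701 g/mol.
Each formula unit contains 0.90 Mg, equivalent to 0.90/1 = 0.9000 mol MgO.
M(MgO) = 1×24.305 + 1×15.999 = 40.304 g/mol.
Mass of MgO per formula unit = 0.9000 × 40.304 = 36.274 g.
MgO wt% = 36.274 / 219.701 × 100 = 16.51%.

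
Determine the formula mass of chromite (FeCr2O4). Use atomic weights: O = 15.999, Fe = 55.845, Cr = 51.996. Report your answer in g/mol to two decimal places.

Fe: 1 × 55.845 = 55.8450
Cr: 2 × 51.996 = 103.9920
O: 4 × 15.999 = 63.9960
Summing the contributions gives the formula mass.

223.83 g/mol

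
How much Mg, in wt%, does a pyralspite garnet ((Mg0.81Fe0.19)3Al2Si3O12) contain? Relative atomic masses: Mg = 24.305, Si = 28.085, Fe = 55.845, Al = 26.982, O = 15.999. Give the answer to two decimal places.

Molar mass of (Mg0.81Fe0.19)3Al2Si3O12: 2.43*24.305 + 0.57*55.845 + 2*26.982 + 3*28.085 + 12*15.999 = 421.100 g/mol.
Mass of Mg per formula unit: 2.43 × 24.305 = 59.061 g.
Weight fraction Mg = 59.061 / 421.100 = 0.1403.

14.03 wt%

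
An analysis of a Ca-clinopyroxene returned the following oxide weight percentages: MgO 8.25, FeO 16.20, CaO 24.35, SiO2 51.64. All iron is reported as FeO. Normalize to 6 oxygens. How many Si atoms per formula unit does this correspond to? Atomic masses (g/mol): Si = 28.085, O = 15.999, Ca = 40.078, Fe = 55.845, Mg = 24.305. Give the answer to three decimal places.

1.996 Si apfu

MgO (M=40.304): mol = 0.20469; Mg = 0.20469, O = 0.20469.
FeO (M=71.844): mol = 0.22549; Fe = 0.22549, O = 0.22549.
CaO (M=56.077): mol = 0.43422; Ca = 0.43422, O = 0.43422.
SiO2 (M=60.083): mol = 0.85948; Si = 0.85948, O = 1.71896.
ΣO = 2.58336; factor = 6/ΣO = 2.32256.
Si apfu = 0.85948 × 2.32256 = 1.996.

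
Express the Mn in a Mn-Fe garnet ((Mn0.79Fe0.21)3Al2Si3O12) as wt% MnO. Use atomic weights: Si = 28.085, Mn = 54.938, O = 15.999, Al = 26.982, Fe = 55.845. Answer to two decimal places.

33.92 wt%

M((Mn0.79Fe0.21)3Al2Si3O12) = 495.592 g/mol; M(MnO) = 70.937 g/mol.
Moles MnO per formula unit = 2.37 Mn ÷ 1 = 2.3700.
MnO fraction = (2.3700 × 70.937) / 495.592 = 168.121/495.592 = 0.3392.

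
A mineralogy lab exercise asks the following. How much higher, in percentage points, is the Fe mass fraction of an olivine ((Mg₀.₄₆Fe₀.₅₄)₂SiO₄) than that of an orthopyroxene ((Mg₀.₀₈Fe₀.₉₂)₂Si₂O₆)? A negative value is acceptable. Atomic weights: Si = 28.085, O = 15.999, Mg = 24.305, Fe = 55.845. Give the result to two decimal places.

-5.19 percentage points

Fe in (Mg₀.₄₆Fe₀.₅₄)₂SiO₄: molar mass 174.754 g/mol; 1.08×55.845 = 60.313 g → 34.51 wt%.
Fe in (Mg₀.₀₈Fe₀.₉₂)₂Si₂O₆: molar mass 258.808 g/mol; 1.84×55.845 = 102.755 g → 39.70 wt%.
Difference = 34.51 − 39.70 = -5.19 percentage points.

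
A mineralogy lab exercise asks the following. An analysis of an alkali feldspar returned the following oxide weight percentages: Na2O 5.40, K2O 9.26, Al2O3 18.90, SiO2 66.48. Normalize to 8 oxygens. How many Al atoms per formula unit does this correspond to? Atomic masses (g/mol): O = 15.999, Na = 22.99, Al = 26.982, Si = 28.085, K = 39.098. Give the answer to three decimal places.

Na2O (M=61.979): mol = 0.08713; Na = 0.17426, O = 0.08713.
K2O (M=94.195): mol = 0.09831; K = 0.19662, O = 0.09831.
Al2O3 (M=101.961): mol = 0.18536; Al = 0.37072, O = 0.55608.
SiO2 (M=60.083): mol = 1.10647; Si = 1.10647, O = 2.21294.
ΣO = 2.95446; factor = 8/ΣO = 2.70777.
Al apfu = 0.37072 × 2.70777 = 1.004.

1.004 Al apfu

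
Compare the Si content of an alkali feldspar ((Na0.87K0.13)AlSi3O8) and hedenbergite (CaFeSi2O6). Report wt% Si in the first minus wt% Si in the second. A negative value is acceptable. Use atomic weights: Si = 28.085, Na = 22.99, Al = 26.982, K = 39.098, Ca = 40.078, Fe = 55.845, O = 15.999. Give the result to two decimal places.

9.24 percentage points

M((Na0.87K0.13)AlSi3O8) = 264.313 g/mol, so wt% Si = 84.255/264.313 × 100 = 31.88%.
M(CaFeSi2O6) = 248.087 g/mol, so wt% Si = 56.170/248.087 × 100 = 22.64%.
31.88 − 22.64 = 9.24 pp.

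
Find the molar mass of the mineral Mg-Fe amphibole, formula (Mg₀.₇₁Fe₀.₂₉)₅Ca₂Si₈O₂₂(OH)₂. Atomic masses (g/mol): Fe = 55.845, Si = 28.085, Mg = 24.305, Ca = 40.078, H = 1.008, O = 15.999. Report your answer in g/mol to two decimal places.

M = 3.55*24.305 + 1.45*55.845 + 2*40.078 + 8*28.085 + 24*15.999 + 2*1.008

858.09 g/mol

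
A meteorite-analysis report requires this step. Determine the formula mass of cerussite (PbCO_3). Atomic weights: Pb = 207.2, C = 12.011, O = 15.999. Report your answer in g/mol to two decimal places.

267.21 g/mol

M = 1*207.2 + 1*12.011 + 3*15.999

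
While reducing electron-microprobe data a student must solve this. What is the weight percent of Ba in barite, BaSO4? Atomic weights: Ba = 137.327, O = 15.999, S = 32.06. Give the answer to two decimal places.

58.84 wt%

Molar mass of BaSO4: 1*137.327 + 1*32.06 + 4*15.999 = 233.383 g/mol.
Mass of Ba per formula unit: 1 × 137.327 = 137.327 g.
Weight fraction Ba = 137.327 / 233.383 = 0.5884.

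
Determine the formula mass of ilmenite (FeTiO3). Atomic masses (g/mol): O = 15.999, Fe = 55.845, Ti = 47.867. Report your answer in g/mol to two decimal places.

M = 1×55.845 + 1×47.867 + 3×15.999

151.71 g/mol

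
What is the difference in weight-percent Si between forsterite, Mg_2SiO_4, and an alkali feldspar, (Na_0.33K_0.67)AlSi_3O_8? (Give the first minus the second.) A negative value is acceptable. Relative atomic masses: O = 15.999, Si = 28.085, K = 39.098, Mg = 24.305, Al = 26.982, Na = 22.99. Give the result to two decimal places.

First mineral: 28.085 g Si in 140.691 g formula = 19.96 wt% Si.
Second mineral: 84.255 g Si in 273.011 g formula = 30.86 wt% Si.
19.96% − 30.86% gives a difference of -10.90 percentage points.

-10.90 percentage points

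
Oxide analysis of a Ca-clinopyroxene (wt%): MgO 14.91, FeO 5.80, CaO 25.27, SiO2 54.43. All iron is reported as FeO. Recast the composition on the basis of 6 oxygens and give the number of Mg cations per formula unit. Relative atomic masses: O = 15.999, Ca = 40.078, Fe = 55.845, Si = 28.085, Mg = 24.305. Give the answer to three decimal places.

0.818 Mg apfu

MgO (M=40.304): mol = 0.36994; Mg = 0.36994, O = 0.36994.
FeO (M=71.844): mol = 0.08073; Fe = 0.08073, O = 0.08073.
CaO (M=56.077): mol = 0.45063; Ca = 0.45063, O = 0.45063.
SiO2 (M=60.083): mol = 0.90591; Si = 0.90591, O = 1.81182.
ΣO = 2.71312; factor = 6/ΣO = 2.21148.
Mg apfu = 0.36994 × 2.21148 = 0.818.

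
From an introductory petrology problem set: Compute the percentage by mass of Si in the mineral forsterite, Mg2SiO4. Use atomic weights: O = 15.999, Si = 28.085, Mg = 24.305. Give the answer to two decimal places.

19.96 wt%

Formula mass = 2×24.305 + 1×28.085 + 4×15.999 = 140.691 g/mol, of which 28.085 g is Si.
So Si makes up 28.085/140.691 = 0.1996 of the mass, i.e. 19.96%.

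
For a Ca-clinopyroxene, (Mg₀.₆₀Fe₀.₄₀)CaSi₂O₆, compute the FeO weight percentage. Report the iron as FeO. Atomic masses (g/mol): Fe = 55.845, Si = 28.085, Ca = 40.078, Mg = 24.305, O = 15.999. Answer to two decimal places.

12.54 wt%

Formula mass = 229.163 g/mol.
0.40 Fe → 0.4000 mol FeO per formula unit; M(FeO) = 71.844, so FeO mass = 28.738 g.
28.738/229.163 × 100 = 12.54 wt%.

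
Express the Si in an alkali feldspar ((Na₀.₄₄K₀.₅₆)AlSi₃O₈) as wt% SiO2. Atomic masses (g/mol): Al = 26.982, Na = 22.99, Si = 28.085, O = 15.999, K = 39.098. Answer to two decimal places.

Molar mass of (Na₀.₄₄K₀.₅₆)AlSi₃O₈ = 0.44*22.99 + 0.56*39.098 + 1*26.982 + 3*28.085 + 8*15.999 = 271.239 g/mol.
Each formula unit contains 3 Si, equivalent to 3/1 = 3.0000 mol SiO2.
M(SiO2) = 1×28.085 + 2×15.999 = 60.083 g/mol.
Mass of SiO2 per formula unit = 3.0000 × 60.083 = 180.249 g.
SiO2 wt% = 180.249 / 271.239 × 100 = 66.45%.

66.45 wt%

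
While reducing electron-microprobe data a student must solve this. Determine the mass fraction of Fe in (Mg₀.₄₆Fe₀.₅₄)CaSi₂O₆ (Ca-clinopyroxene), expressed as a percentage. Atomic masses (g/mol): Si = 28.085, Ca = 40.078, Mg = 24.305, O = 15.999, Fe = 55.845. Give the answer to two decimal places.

M((Mg₀.₄₆Fe₀.₅₄)CaSi₂O₆) = 233.579 g/mol.
Fe contributes 0.54 × 55.845 = 30.156 g per mole.
30.156/233.579 = 0.1291 → 12.91%.

12.91 wt%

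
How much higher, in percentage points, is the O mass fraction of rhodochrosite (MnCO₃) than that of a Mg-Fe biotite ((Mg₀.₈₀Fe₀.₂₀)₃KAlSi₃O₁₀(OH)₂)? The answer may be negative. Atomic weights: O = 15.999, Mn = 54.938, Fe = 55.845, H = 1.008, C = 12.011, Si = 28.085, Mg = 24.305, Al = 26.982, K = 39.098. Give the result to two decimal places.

M(MnCO₃) = 114.946 g/mol, so wt% O = 47.997/114.946 × 100 = 41.76%.
M((Mg₀.₈₀Fe₀.₂₀)₃KAlSi₃O₁₀(OH)₂) = 436.178 g/mol, so wt% O = 191.988/436.178 × 100 = 44.02%.
41.76 − 44.02 = -2.26 pp.

-2.26 percentage points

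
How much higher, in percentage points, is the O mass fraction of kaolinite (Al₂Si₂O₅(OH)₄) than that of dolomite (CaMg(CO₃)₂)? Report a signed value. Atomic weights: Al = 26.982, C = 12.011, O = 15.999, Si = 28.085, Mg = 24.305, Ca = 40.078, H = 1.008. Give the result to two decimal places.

O in Al₂Si₂O₅(OH)₄: molar mass 258.157 g/mol; 9×15.999 = 143.991 g → 55.78 wt%.
O in CaMg(CO₃)₂: molar mass 184.399 g/mol; 6×15.999 = 95.994 g → 52.06 wt%.
Difference = 55.78 − 52.06 = 3.72 percentage points.

3.72 percentage points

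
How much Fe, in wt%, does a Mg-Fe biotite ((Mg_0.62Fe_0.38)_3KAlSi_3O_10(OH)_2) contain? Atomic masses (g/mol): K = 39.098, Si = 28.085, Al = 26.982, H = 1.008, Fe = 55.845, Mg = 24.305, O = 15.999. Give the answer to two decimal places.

Molar mass of (Mg_0.62Fe_0.38)_3KAlSi_3O_10(OH)_2: 1.86·24.305 + 1.14·55.845 + 1·39.098 + 1·26.982 + 3·28.085 + 12·15.999 + 2·1.008 = 453.210 g/mol.
Mass of Fe per formula unit: 1.14 × 55.845 = 63.663 g.
Weight fraction Fe = 63.663 / 453.210 = 0.1405.

14.05 wt%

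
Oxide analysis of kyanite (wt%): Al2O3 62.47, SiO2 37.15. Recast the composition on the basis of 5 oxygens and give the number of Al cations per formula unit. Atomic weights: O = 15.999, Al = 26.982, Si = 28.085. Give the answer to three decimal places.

Al2O3 (M=101.961): mol = 0.61269; Al = 1.22538, O = 1.83807.
SiO2 (M=60.083): mol = 0.61831; Si = 0.61831, O = 1.23662.
ΣO = 3.07469; factor = 5/ΣO = 1.62618.
Al apfu = 1.22538 × 1.62618 = 1.993.

1.993 Al apfu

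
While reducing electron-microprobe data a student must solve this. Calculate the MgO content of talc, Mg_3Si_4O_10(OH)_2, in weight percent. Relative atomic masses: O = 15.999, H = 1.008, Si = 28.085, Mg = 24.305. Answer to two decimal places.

M(Mg_3Si_4O_10(OH)_2) = 379.259 g/mol; M(MgO) = 40.304 g/mol.
Moles MgO per formula unit = 3 Mg ÷ 1 = 3.0000.
MgO fraction = (3.0000 × 40.304) / 379.259 = 120.912/379.259 = 0.3188.

31.88 wt%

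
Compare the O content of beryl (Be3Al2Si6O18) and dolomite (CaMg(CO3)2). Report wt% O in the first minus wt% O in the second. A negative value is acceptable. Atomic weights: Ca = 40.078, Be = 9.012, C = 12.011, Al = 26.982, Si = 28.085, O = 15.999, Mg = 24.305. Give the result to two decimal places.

1.52 percentage points

First mineral: 287.982 g O in 537.492 g formula = 53.58 wt% O.
Second mineral: 95.994 g O in 184.399 g formula = 52.06 wt% O.
53.58% − 52.06% gives a difference of 1.52 percentage points.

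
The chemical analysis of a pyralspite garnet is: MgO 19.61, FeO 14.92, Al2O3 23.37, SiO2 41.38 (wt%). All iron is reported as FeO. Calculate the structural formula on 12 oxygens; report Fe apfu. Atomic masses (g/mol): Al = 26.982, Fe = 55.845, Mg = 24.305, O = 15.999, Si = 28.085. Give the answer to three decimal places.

MgO: 19.61/40.304 = 0.48655 mol → 0.48655 mol Mg, 0.48655 mol O.
FeO: 14.92/71.844 = 0.20767 mol → 0.20767 mol Fe, 0.20767 mol O.
Al2O3: 23.37/101.961 = 0.22921 mol → 0.45842 mol Al, 0.68763 mol O.
SiO2: 41.38/60.083 = 0.68871 mol → 0.68871 mol Si, 1.37742 mol O.
Total oxygen = 2.75927 mol. Normalization factor = 12/2.75927 = 4.34898.
Fe per 12 O = 0.20767 × 4.34898 = 0.903.

0.903 Fe apfu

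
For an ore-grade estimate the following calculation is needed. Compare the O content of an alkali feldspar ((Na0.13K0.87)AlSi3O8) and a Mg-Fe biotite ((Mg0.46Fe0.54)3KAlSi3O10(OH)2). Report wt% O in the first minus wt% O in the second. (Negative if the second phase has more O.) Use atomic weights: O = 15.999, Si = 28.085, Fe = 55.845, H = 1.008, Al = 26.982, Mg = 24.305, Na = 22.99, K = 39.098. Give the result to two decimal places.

O in (Na0.13K0.87)AlSi3O8: molar mass 276.233 g/mol; 8×15.999 = 127.992 g → 46.33 wt%.
O in (Mg0.46Fe0.54)3KAlSi3O10(OH)2: molar mass 468.349 g/mol; 12×15.999 = 191.988 g → 40.99 wt%.
Difference = 46.33 − 40.99 = 5.34 percentage points.

5.34 percentage points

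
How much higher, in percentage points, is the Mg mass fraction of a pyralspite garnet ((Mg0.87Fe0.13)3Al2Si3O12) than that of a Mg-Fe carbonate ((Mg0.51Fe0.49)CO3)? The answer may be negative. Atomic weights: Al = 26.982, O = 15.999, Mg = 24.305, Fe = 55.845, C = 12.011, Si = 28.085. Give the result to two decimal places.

2.85 percentage points

M((Mg0.87Fe0.13)3Al2Si3O12) = 415.423 g/mol, so wt% Mg = 63.436/415.423 × 100 = 15.27%.
M((Mg0.51Fe0.49)CO3) = 99.768 g/mol, so wt% Mg = 12.396/99.768 × 100 = 12.42%.
15.27 − 12.42 = 2.85 pp.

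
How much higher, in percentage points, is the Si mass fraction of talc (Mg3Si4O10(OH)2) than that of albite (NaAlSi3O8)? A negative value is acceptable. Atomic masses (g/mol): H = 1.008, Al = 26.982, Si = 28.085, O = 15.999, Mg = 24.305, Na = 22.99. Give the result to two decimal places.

M(Mg3Si4O10(OH)2) = 379.259 g/mol, so wt% Si = 112.340/379.259 × 100 = 29.62%.
M(NaAlSi3O8) = 262.219 g/mol, so wt% Si = 84.255/262.219 × 100 = 32.13%.
29.62 − 32.13 = -2.51 pp.

-2.51 percentage points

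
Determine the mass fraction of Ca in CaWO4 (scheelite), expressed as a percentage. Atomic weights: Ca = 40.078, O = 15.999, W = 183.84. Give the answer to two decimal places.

M(CaWO4) = 287.914 g/mol.
Ca contributes 1 × 40.078 = 40.078 g per mole.
40.078/287.914 = 0.1392 → 13.92%.

13.92 mass %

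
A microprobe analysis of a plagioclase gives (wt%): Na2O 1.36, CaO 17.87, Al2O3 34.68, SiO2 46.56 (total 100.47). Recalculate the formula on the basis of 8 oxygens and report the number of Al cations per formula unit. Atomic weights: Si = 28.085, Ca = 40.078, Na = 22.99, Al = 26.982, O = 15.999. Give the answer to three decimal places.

1.36 wt% Na2O ÷ 61.979 g/mol = 0.02194 mol, giving 0.04388 Na and 0.02194 O.
17.87 wt% CaO ÷ 56.077 g/mol = 0.31867 mol, giving 0.31867 Ca and 0.31867 O.
34.68 wt% Al2O3 ÷ 101.961 g/mol = 0.34013 mol, giving 0.68026 Al and 1.02039 O.
46.56 wt% SiO2 ÷ 60.083 g/mol = 0.77493 mol, giving 0.77493 Si and 1.54986 O.
Oxygen sums to 2.91086; scaling by 8/2.91086 = 2.74833 puts the formula on 8 O.
Al: 0.68026 × 2.74833 = 1.870 atoms per formula unit.

1.870 Al apfu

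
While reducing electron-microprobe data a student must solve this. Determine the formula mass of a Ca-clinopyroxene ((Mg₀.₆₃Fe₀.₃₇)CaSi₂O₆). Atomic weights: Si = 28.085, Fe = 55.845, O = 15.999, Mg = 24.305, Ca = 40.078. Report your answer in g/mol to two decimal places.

228.22 g/mol

The formula mass is the sum 0.63×24.305 + 0.37×55.845 + 1×40.078 + 2×28.085 + 6×15.999.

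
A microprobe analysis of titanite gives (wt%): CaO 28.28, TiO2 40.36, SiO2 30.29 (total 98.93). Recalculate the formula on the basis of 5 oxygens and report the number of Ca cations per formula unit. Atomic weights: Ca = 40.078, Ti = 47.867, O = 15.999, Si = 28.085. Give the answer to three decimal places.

0.999 Ca apfu

CaO: 28.28/56.077 = 0.50431 mol → 0.50431 mol Ca, 0.50431 mol O.
TiO2: 40.36/79.865 = 0.50535 mol → 0.50535 mol Ti, 1.01070 mol O.
SiO2: 30.29/60.083 = 0.50414 mol → 0.50414 mol Si, 1.00828 mol O.
Total oxygen = 2.52329 mol. Normalization factor = 5/2.52329 = 1.98154.
Ca per 5 O = 0.50431 × 1.98154 = 0.999.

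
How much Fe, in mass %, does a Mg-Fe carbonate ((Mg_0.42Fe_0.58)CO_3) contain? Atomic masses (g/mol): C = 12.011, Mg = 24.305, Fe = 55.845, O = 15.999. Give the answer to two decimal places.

31.57 mass %

Molar mass of (Mg_0.42Fe_0.58)CO_3: 0.42*24.305 + 0.58*55.845 + 1*12.011 + 3*15.999 = 102.606 g/mol.
Mass of Fe per formula unit: 0.58 × 55.845 = 32.390 g.
Weight fraction Fe = 32.390 / 102.606 = 0.3157.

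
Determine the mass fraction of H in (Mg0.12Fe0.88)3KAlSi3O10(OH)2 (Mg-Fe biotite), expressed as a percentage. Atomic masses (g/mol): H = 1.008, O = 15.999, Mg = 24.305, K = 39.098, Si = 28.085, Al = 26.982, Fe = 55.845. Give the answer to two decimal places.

M((Mg0.12Fe0.88)3KAlSi3O10(OH)2) = 500.520 g/mol.
H contributes 2 × 1.008 = 2.016 g per mole.
2.016/500.520 = 0.0040 → 0.40%.

0.40 mass %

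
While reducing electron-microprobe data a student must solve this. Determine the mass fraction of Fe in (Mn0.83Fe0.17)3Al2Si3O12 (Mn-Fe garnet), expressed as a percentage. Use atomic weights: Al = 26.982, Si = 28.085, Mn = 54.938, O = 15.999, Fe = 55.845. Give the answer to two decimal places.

5.75 mass %

M((Mn0.83Fe0.17)3Al2Si3O12) = 495.484 g/mol.
Fe contributes 0.51 × 55.845 = 28.481 g per mole.
28.481/495.484 = 0.0575 → 5.75%.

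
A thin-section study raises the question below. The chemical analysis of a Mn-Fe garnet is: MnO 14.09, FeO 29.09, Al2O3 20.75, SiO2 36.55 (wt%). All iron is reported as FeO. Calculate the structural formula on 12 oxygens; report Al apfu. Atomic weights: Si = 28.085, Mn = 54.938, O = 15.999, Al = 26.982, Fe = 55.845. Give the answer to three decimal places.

2.009 Al apfu

14.09 wt% MnO ÷ 70.937 g/mol = 0.19863 mol, giving 0.19863 Mn and 0.19863 O.
29.09 wt% FeO ÷ 71.844 g/mol = 0.40491 mol, giving 0.40491 Fe and 0.40491 O.
20.75 wt% Al2O3 ÷ 101.961 g/mol = 0.20351 mol, giving 0.40702 Al and 0.61053 O.
36.55 wt% SiO2 ÷ 60.083 g/mol = 0.60833 mol, giving 0.60833 Si and 1.21666 O.
Oxygen sums to 2.43073; scaling by 12/2.43073 = 4.93679 puts the formula on 12 O.
Al: 0.40702 × 4.93679 = 2.009 atoms per formula unit.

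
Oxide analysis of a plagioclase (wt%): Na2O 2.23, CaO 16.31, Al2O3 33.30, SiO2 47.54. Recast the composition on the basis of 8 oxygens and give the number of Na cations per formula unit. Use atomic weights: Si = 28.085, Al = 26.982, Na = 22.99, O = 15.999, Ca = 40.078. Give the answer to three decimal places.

0.199 Na apfu

2.23 wt% Na2O ÷ 61.979 g/mol = 0.03598 mol, giving 0.07196 Na and 0.03598 O.
16.31 wt% CaO ÷ 56.077 g/mol = 0.29085 mol, giving 0.29085 Ca and 0.29085 O.
33.30 wt% Al2O3 ÷ 101.961 g/mol = 0.32660 mol, giving 0.65320 Al and 0.97980 O.
47.54 wt% SiO2 ÷ 60.083 g/mol = 0.79124 mol, giving 0.79124 Si and 1.58248 O.
Oxygen sums to 2.88911; scaling by 8/2.88911 = 2.76902 puts the formula on 8 O.
Na: 0.07196 × 2.76902 = 0.199 atoms per formula unit.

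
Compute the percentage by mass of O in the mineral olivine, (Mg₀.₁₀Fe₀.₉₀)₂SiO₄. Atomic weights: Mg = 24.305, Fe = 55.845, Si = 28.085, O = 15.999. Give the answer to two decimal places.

M((Mg₀.₁₀Fe₀.₉₀)₂SiO₄) = 197.463 g/mol.
O contributes 4 × 15.999 = 63.996 g per mole.
63.996/197.463 = 0.3241 → 32.41%.

32.41 weight percent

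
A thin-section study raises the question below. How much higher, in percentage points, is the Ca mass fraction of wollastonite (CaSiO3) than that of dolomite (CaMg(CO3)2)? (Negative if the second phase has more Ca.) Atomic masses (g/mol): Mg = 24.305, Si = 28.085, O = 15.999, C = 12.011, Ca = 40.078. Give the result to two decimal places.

First mineral: 40.078 g Ca in 116.160 g formula = 34.50 wt% Ca.
Second mineral: 40.078 g Ca in 184.399 g formula = 21.73 wt% Ca.
34.50% − 21.73% gives a difference of 12.77 percentage points.

12.77 percentage points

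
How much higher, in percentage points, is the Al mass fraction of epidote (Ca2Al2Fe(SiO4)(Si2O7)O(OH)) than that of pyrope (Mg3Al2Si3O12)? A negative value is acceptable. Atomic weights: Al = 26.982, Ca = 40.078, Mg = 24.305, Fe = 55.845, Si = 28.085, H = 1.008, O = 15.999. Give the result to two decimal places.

-2.22 percentage points

M(Ca2Al2Fe(SiO4)(Si2O7)O(OH)) = 483.215 g/mol, so wt% Al = 53.964/483.215 × 100 = 11.17%.
M(Mg3Al2Si3O12) = 403.122 g/mol, so wt% Al = 53.964/403.122 × 100 = 13.39%.
11.17 − 13.39 = -2.22 pp.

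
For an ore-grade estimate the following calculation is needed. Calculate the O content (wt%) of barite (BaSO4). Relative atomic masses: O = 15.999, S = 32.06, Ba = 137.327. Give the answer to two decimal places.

Molar mass of BaSO4: 1*137.327 + 1*32.06 + 4*15.999 = 233.383 g/mol.
Mass of O per formula unit: 4 × 15.999 = 63.996 g.
Weight fraction O = 63.996 / 233.383 = 0.2742.

27.42 wt%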